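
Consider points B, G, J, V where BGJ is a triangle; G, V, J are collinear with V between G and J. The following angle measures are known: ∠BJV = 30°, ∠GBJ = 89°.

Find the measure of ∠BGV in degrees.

∠BGV = 61°

1. ∠BJG = 30°  [V on ray JG]
2. ∠BGJ = 61°  [△BGJ]
3. ∠BGV = 61°  [V on ray GJ]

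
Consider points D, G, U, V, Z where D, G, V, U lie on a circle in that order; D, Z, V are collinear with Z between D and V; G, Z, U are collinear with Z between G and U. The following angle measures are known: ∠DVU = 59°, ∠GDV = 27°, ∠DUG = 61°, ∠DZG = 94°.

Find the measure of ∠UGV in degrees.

1. ∠DVG = 61°  [same arc DG]
2. ∠GZV = 86°  [linear pair at Z on DV]
3. ∠UGV = 33°  [△GZV]

∠UGV = 33°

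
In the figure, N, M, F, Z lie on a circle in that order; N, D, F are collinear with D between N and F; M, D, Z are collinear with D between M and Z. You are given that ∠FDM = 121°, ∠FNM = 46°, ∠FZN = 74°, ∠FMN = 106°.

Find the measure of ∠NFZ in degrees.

1. ∠NDZ = 121°  [vertical angles at D]
2. ∠FZM = 46°  [same arc MF]
3. ∠FDZ = 59°  [linear pair at D on NF]
4. ∠NFZ = 75°  [△FDZ]

∠NFZ = 75°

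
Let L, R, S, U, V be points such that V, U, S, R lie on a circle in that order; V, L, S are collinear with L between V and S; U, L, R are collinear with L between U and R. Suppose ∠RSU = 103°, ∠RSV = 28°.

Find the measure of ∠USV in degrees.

1. ∠RVU = 77°  [cyclic VUSR, opposite ∠V+∠S]
2. ∠RUV = 28°  [same arc VR]
3. ∠URV = 75°  [△VUR]
4. ∠USV = 75°  [same arc VU]

∠USV = 75°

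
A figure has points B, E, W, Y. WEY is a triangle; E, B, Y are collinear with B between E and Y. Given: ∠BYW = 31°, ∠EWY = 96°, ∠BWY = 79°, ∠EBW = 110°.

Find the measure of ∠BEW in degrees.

∠BEW = 53°

1. ∠EYW = 31°  [B on ray YE]
2. ∠WEY = 53°  [△WEY]
3. ∠BEW = 53°  [B on ray EY]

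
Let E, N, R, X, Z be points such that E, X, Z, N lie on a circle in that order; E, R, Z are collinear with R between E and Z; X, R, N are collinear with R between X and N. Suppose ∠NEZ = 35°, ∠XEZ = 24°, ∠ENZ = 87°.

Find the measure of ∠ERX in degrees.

1. ∠EZN = 58°  [△EZN]
2. ∠EXN = 58°  [same arc EN]
3. ∠ERX = 98°  [△ERX]

∠ERX = 98°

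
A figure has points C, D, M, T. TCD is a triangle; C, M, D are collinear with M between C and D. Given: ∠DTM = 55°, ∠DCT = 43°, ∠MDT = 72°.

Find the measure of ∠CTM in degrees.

∠CTM = 10°

1. ∠DMT = 53°  [△TMD]
2. ∠MCT = 43°  [M on ray CD]
3. ∠CMT = 127°  [linear pair at M on CD]
4. ∠CTM = 10°  [△TCM]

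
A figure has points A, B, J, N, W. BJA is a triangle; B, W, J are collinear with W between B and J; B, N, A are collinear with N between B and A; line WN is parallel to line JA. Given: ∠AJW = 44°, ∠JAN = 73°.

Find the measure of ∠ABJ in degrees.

∠ABJ = 63°

1. ∠AJB = 44°  [W on ray JB]
2. ∠BAJ = 73°  [N on ray AB]
3. ∠ABJ = 63°  [△BJA]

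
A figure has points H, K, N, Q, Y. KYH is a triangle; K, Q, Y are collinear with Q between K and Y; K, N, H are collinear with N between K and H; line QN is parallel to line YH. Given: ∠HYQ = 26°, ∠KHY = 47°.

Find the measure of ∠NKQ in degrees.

∠NKQ = 107°

1. ∠HYK = 26°  [Q on ray YK]
2. ∠HKY = 107°  [△KYH]
3. ∠NKQ = 107°  [Q on KY, N on KH]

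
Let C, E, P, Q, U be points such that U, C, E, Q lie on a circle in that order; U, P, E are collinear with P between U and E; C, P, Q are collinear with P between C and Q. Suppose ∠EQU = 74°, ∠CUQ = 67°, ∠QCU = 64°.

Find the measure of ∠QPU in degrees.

∠QPU = 89°

1. ∠CQU = 49°  [△UCQ]
2. ∠QEU = 64°  [same arc UQ]
3. ∠EUQ = 42°  [△UEQ]
4. ∠QPU = 89°  [△UPQ]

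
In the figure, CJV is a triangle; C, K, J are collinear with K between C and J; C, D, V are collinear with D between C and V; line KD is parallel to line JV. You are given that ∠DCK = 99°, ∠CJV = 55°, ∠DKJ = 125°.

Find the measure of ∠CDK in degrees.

1. ∠JCV = 99°  [K on CJ, D on CV]
2. ∠CVJ = 26°  [△CJV]
3. ∠CDK = 26°  [KD∥JV, corresponding at D]

∠CDK = 26°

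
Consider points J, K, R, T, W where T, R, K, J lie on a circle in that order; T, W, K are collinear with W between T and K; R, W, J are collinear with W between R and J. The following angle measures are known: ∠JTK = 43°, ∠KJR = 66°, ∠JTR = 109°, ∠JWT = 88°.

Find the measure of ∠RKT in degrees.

∠RKT = 49°

1. ∠JRK = 43°  [same arc KJ]
2. ∠KWR = 88°  [vertical angles at W]
3. ∠RKT = 49°  [△RWK]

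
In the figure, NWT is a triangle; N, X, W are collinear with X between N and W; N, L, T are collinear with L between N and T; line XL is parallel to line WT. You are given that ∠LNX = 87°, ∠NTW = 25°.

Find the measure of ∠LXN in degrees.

∠LXN = 68°

1. ∠TNW = 87°  [X on NW, L on NT]
2. ∠NWT = 68°  [△NWT]
3. ∠LXN = 68°  [XL∥WT, corresponding at X]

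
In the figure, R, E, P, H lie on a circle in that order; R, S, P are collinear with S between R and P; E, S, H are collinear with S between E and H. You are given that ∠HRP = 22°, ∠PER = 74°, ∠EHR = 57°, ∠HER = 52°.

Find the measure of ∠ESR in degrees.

1. ∠HEP = 22°  [same arc PH]
2. ∠EPR = 57°  [same arc RE]
3. ∠ESP = 101°  [△ESP]
4. ∠ESR = 79°  [linear pair at S on RP]

∠ESR = 79°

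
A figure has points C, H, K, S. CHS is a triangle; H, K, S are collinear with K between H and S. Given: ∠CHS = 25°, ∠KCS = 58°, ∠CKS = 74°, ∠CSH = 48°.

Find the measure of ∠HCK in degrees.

∠HCK = 49°

1. ∠CHK = 25°  [K on ray HS]
2. ∠CKH = 106°  [linear pair at K on HS]
3. ∠HCK = 49°  [△CHK]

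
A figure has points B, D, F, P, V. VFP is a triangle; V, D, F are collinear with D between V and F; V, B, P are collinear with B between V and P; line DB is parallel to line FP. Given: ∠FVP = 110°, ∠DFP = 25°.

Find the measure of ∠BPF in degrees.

1. ∠PFV = 25°  [D on ray FV]
2. ∠FPV = 45°  [△VFP]
3. ∠BPF = 45°  [B on ray PV]

∠BPF = 45°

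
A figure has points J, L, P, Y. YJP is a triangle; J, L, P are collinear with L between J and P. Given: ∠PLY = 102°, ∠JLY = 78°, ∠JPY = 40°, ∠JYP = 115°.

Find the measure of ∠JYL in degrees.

1. ∠PJY = 25°  [△YJP]
2. ∠LJY = 25°  [L on ray JP]
3. ∠JYL = 77°  [△YJL]

∠JYL = 77°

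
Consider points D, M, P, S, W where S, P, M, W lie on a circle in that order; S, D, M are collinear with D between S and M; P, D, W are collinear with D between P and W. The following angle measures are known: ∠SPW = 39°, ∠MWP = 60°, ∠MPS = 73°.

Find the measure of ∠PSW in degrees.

∠PSW = 94°

1. ∠MSP = 60°  [same arc PM]
2. ∠PMS = 47°  [△SPM]
3. ∠PWS = 47°  [same arc SP]
4. ∠PSW = 94°  [△SPW]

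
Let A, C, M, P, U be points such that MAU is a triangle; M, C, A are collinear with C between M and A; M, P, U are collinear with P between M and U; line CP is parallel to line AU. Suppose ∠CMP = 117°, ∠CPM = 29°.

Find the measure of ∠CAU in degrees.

∠CAU = 34°

1. ∠MCP = 34°  [△MCP]
2. ∠ACP = 146°  [linear pair at C on MA]
3. ∠CAU = 34°  [CP∥AU, co-interior at A–C]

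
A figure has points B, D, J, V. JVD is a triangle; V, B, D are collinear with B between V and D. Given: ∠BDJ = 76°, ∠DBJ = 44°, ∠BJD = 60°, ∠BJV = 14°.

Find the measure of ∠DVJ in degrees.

∠DVJ = 30°

1. ∠JBV = 136°  [linear pair at B on VD]
2. ∠BVJ = 30°  [△JVB]
3. ∠DVJ = 30°  [B on ray VD]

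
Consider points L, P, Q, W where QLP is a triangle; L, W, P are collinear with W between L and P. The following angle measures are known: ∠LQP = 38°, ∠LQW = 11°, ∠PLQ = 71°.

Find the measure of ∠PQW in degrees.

1. ∠LPQ = 71°  [△QLP]
2. ∠QLW = 71°  [W on ray LP]
3. ∠QPW = 71°  [W on ray PL]
4. ∠LWQ = 98°  [△QLW]
5. ∠PWQ = 82°  [linear pair at W on LP]
6. ∠PQW = 27°  [△QWP]

∠PQW = 27°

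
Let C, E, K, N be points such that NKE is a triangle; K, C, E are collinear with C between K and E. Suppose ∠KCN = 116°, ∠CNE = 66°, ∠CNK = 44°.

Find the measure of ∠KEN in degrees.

1. ∠ECN = 64°  [linear pair at C on KE]
2. ∠CEN = 50°  [△NCE]
3. ∠KEN = 50°  [C on ray EK]

∠KEN = 50°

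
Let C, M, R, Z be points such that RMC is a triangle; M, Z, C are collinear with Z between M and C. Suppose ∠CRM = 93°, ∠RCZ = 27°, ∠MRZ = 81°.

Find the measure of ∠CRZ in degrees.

∠CRZ = 12°

1. ∠MCR = 27°  [Z on ray CM]
2. ∠CMR = 60°  [△RMC]
3. ∠RMZ = 60°  [Z on ray MC]
4. ∠MZR = 39°  [△RMZ]
5. ∠CZR = 141°  [linear pair at Z on MC]
6. ∠CRZ = 12°  [△RZC]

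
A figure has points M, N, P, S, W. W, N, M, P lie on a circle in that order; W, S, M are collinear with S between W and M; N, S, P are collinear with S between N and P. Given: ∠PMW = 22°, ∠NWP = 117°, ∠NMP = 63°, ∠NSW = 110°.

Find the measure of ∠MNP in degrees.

1. ∠PNW = 22°  [same arc WP]
2. ∠NPW = 41°  [△WNP]
3. ∠MSN = 70°  [linear pair at S on WM]
4. ∠NMW = 41°  [same arc WN]
5. ∠MNP = 69°  [△NSM]

∠MNP = 69°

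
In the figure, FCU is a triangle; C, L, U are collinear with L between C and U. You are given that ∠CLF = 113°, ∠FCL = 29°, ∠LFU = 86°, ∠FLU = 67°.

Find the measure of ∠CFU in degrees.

1. ∠FCU = 29°  [L on ray CU]
2. ∠FUL = 27°  [△FLU]
3. ∠CUF = 27°  [L on ray UC]
4. ∠CFU = 124°  [△FCU]

∠CFU = 124°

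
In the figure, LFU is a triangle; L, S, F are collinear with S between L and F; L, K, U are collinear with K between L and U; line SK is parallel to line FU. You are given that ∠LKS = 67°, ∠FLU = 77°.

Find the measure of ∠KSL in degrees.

∠KSL = 36°

1. ∠FUL = 67°  [SK∥FU, corresponding at K]
2. ∠LFU = 36°  [△LFU]
3. ∠KSL = 36°  [SK∥FU, corresponding at S]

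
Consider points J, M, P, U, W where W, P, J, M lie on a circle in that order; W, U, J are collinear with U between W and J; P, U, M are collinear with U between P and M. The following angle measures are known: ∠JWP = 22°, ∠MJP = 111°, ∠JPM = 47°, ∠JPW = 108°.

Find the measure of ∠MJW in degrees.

∠MJW = 61°

1. ∠JWM = 47°  [same arc JM]
2. ∠JMW = 72°  [cyclic WPJM, opposite ∠P+∠M]
3. ∠MJW = 61°  [△WJM]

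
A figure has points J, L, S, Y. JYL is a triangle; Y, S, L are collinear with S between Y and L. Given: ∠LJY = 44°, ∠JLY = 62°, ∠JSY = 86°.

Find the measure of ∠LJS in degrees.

1. ∠JLS = 62°  [S on ray LY]
2. ∠JSL = 94°  [linear pair at S on YL]
3. ∠LJS = 24°  [△JSL]

∠LJS = 24°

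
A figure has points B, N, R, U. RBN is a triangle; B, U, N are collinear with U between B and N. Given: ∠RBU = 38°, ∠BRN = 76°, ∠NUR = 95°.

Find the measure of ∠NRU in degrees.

∠NRU = 19°

1. ∠NBR = 38°  [U on ray BN]
2. ∠BNR = 66°  [△RBN]
3. ∠RNU = 66°  [U on ray NB]
4. ∠NRU = 19°  [△RUN]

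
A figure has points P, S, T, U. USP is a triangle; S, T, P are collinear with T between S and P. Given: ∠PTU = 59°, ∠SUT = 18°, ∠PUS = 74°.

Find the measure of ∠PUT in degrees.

1. ∠STU = 121°  [linear pair at T on SP]
2. ∠TSU = 41°  [△UST]
3. ∠PSU = 41°  [T on ray SP]
4. ∠SPU = 65°  [△USP]
5. ∠TPU = 65°  [T on ray PS]
6. ∠PUT = 56°  [△UTP]

∠PUT = 56°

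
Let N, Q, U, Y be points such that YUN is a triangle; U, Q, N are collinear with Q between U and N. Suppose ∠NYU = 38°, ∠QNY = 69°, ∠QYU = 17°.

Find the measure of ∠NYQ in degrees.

1. ∠UNY = 69°  [Q on ray NU]
2. ∠NUY = 73°  [△YUN]
3. ∠QUY = 73°  [Q on ray UN]
4. ∠UQY = 90°  [△YUQ]
5. ∠NQY = 90°  [linear pair at Q on UN]
6. ∠NYQ = 21°  [△YQN]

∠NYQ = 21°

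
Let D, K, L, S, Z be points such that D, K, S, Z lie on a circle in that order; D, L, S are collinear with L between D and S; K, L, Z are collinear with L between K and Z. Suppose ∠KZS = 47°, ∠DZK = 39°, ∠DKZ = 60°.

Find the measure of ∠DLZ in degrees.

1. ∠DSZ = 60°  [same arc DZ]
2. ∠SLZ = 73°  [△SLZ]
3. ∠DLZ = 107°  [linear pair at L on DS]

∠DLZ = 107°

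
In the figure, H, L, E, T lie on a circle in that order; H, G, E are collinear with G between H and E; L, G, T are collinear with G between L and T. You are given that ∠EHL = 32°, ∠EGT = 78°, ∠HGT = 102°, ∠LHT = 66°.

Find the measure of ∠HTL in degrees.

∠HTL = 44°

1. ∠HGL = 78°  [vertical angles at G]
2. ∠HLT = 70°  [△HGL]
3. ∠HTL = 44°  [△HLT]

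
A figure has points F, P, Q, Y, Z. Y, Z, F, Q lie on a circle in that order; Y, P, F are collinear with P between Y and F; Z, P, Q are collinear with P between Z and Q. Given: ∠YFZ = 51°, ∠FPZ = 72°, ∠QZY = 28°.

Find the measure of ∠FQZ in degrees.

1. ∠QPY = 72°  [vertical angles at P]
2. ∠QFY = 28°  [same arc YQ]
3. ∠FPQ = 108°  [linear pair at P on YF]
4. ∠FQZ = 44°  [△FPQ]

∠FQZ = 44°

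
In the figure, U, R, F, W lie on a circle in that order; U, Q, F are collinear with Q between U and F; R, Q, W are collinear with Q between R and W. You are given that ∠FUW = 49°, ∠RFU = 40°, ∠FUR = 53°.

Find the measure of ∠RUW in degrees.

1. ∠FRW = 49°  [same arc FW]
2. ∠FWR = 53°  [same arc RF]
3. ∠RFW = 78°  [△RFW]
4. ∠RUW = 102°  [cyclic URFW, opposite ∠U+∠F]

∠RUW = 102°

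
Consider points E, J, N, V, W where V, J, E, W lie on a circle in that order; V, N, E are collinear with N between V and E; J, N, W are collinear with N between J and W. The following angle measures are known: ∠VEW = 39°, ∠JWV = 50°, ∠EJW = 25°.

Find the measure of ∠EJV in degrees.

∠EJV = 64°

1. ∠EVW = 25°  [same arc EW]
2. ∠EWV = 116°  [△VEW]
3. ∠EJV = 64°  [cyclic VJEW, opposite ∠J+∠W]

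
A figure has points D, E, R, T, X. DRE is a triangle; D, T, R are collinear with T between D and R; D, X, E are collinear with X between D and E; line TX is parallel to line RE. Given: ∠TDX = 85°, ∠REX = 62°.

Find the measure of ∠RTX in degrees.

1. ∠EDR = 85°  [T on DR, X on DE]
2. ∠DER = 62°  [X on ray ED]
3. ∠DRE = 33°  [△DRE]
4. ∠DTX = 33°  [TX∥RE, corresponding at T]
5. ∠RTX = 147°  [linear pair at T on DR]

∠RTX = 147°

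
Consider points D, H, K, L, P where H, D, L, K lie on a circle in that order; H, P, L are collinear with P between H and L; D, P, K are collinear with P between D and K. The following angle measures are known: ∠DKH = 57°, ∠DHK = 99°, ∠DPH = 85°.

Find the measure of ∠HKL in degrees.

∠HKL = 128°

1. ∠DLH = 57°  [same arc HD]
2. ∠HDK = 24°  [△HDK]
3. ∠DHL = 71°  [△HPD]
4. ∠HDL = 52°  [△HDL]
5. ∠HKL = 128°  [cyclic HDLK, opposite ∠D+∠K]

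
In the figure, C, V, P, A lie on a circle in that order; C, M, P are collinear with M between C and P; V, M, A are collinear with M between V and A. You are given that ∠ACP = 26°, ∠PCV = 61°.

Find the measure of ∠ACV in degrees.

1. ∠AVP = 26°  [same arc PA]
2. ∠PAV = 61°  [same arc VP]
3. ∠APV = 93°  [△VPA]
4. ∠ACV = 87°  [cyclic CVPA, opposite ∠C+∠P]

∠ACV = 87°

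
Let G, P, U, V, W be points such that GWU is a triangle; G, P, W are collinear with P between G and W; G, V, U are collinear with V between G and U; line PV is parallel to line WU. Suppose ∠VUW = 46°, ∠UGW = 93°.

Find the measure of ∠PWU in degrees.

1. ∠GUW = 46°  [V on ray UG]
2. ∠GWU = 41°  [△GWU]
3. ∠PWU = 41°  [P on ray WG]

∠PWU = 41°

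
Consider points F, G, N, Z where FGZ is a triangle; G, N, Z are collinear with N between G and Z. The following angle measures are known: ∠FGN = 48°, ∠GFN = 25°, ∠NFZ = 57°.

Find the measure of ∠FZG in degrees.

∠FZG = 50°

1. ∠FNG = 107°  [△FGN]
2. ∠FNZ = 73°  [linear pair at N on GZ]
3. ∠FZN = 50°  [△FNZ]
4. ∠FZG = 50°  [N on ray ZG]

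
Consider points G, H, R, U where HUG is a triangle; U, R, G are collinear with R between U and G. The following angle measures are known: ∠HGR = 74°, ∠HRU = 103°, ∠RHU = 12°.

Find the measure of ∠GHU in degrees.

1. ∠HGU = 74°  [R on ray GU]
2. ∠HUR = 65°  [△HUR]
3. ∠GUH = 65°  [R on ray UG]
4. ∠GHU = 41°  [△HUG]

∠GHU = 41°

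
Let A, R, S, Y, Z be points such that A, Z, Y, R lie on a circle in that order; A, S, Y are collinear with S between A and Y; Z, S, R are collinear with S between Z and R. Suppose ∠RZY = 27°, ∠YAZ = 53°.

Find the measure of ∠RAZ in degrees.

1. ∠YRZ = 53°  [same arc ZY]
2. ∠RYZ = 100°  [△ZYR]
3. ∠RAZ = 80°  [cyclic AZYR, opposite ∠A+∠Y]

∠RAZ = 80°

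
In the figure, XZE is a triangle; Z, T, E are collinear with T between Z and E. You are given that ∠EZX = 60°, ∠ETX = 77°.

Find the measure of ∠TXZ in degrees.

1. ∠TZX = 60°  [T on ray ZE]
2. ∠XTZ = 103°  [linear pair at T on ZE]
3. ∠TXZ = 17°  [△XZT]

∠TXZ = 17°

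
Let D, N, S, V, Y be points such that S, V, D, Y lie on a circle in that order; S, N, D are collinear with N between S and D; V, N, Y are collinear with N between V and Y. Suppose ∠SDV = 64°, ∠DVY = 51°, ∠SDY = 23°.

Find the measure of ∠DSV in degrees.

1. ∠DNV = 65°  [△VND]
2. ∠SVY = 23°  [same arc SY]
3. ∠SNV = 115°  [linear pair at N on SD]
4. ∠DSV = 42°  [△SNV]

∠DSV = 42°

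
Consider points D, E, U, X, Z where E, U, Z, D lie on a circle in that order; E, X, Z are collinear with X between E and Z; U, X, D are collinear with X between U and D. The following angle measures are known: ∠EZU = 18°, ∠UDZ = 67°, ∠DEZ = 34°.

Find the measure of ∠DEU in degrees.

1. ∠DUZ = 34°  [same arc ZD]
2. ∠DZU = 79°  [△UZD]
3. ∠DEU = 101°  [cyclic EUZD, opposite ∠E+∠Z]

∠DEU = 101°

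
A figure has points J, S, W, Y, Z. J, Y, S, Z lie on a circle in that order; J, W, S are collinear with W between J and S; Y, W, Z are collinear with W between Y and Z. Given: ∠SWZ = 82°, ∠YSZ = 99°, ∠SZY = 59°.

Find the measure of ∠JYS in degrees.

1. ∠JWY = 82°  [vertical angles at W]
2. ∠SYZ = 22°  [△YSZ]
3. ∠SJY = 59°  [same arc YS]
4. ∠SWY = 98°  [linear pair at W on JS]
5. ∠JSY = 60°  [△YWS]
6. ∠JYS = 61°  [△JYS]

∠JYS = 61°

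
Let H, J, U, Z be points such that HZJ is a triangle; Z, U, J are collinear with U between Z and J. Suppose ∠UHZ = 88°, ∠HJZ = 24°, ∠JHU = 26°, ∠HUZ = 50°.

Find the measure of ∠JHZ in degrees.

∠JHZ = 114°

1. ∠HZU = 42°  [△HZU]
2. ∠HZJ = 42°  [U on ray ZJ]
3. ∠JHZ = 114°  [△HZJ]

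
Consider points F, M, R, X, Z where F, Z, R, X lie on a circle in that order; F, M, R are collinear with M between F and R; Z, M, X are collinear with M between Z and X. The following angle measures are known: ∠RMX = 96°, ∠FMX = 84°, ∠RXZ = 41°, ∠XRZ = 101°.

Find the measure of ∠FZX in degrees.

1. ∠FMZ = 96°  [vertical angles at M]
2. ∠RFZ = 41°  [same arc ZR]
3. ∠FZX = 43°  [△FMZ]

∠FZX = 43°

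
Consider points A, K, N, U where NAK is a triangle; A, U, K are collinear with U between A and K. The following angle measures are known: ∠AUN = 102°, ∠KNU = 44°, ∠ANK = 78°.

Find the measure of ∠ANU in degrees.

∠ANU = 34°

1. ∠KUN = 78°  [linear pair at U on AK]
2. ∠NKU = 58°  [△NUK]
3. ∠AKN = 58°  [U on ray KA]
4. ∠KAN = 44°  [△NAK]
5. ∠NAU = 44°  [U on ray AK]
6. ∠ANU = 34°  [△NAU]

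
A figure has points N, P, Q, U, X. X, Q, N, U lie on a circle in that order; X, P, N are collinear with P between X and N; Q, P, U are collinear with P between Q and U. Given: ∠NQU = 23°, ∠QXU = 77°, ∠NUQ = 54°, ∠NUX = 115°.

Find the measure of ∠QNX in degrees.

∠QNX = 61°

1. ∠NXQ = 54°  [same arc QN]
2. ∠NQX = 65°  [cyclic XQNU, opposite ∠Q+∠U]
3. ∠QNX = 61°  [△XQN]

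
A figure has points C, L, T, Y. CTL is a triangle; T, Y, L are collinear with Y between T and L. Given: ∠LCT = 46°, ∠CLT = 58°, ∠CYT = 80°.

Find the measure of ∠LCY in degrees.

1. ∠CLY = 58°  [Y on ray LT]
2. ∠CYL = 100°  [linear pair at Y on TL]
3. ∠LCY = 22°  [△CYL]

∠LCY = 22°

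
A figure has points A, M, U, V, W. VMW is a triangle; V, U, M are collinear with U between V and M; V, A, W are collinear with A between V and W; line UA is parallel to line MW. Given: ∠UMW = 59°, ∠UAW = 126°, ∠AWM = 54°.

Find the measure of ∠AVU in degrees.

∠AVU = 67°

1. ∠VMW = 59°  [U on ray MV]
2. ∠UAV = 54°  [linear pair at A on VW]
3. ∠AUV = 59°  [UA∥MW, corresponding at U]
4. ∠AVU = 67°  [△VUA]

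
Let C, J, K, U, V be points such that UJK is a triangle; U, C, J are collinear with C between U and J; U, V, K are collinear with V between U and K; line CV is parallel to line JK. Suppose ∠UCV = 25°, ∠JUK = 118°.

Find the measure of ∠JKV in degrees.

1. ∠KJU = 25°  [CV∥JK, corresponding at C]
2. ∠JKU = 37°  [△UJK]
3. ∠JKV = 37°  [V on ray KU]

∠JKV = 37°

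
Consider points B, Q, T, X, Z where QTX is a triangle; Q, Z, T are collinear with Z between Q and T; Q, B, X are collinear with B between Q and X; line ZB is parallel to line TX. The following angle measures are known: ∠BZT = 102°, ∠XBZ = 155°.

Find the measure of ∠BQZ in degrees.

1. ∠BZQ = 78°  [linear pair at Z on QT]
2. ∠QBZ = 25°  [linear pair at B on QX]
3. ∠BQZ = 77°  [△QZB]

∠BQZ = 77°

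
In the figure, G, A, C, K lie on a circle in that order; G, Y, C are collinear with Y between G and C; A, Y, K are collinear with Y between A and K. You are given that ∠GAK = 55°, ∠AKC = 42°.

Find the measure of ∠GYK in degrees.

∠GYK = 97°

1. ∠GCK = 55°  [same arc GK]
2. ∠CYK = 83°  [△CYK]
3. ∠GYK = 97°  [linear pair at Y on GC]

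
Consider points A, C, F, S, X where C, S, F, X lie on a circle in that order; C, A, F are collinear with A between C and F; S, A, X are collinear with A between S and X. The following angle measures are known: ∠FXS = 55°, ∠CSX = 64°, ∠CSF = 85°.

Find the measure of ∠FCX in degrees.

1. ∠CFX = 64°  [same arc CX]
2. ∠CXF = 95°  [cyclic CSFX, opposite ∠S+∠X]
3. ∠FCX = 21°  [△CFX]

∠FCX = 21°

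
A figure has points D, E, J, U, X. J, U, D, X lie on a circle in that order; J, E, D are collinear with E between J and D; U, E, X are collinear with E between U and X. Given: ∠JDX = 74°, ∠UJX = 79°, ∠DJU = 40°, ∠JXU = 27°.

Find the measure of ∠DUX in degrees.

∠DUX = 39°

1. ∠UDX = 101°  [cyclic JUDX, opposite ∠J+∠D]
2. ∠DXU = 40°  [same arc UD]
3. ∠DUX = 39°  [△UDX]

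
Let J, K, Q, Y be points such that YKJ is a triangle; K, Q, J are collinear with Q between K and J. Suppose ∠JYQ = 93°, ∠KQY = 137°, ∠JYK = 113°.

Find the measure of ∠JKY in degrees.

1. ∠JQY = 43°  [linear pair at Q on KJ]
2. ∠QJY = 44°  [△YQJ]
3. ∠KJY = 44°  [Q on ray JK]
4. ∠JKY = 23°  [△YKJ]

∠JKY = 23°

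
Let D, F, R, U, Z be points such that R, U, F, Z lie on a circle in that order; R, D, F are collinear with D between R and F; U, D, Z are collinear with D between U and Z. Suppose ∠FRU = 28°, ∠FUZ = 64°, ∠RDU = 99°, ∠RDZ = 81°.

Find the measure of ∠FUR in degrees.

1. ∠FZU = 28°  [same arc UF]
2. ∠FRZ = 64°  [same arc FZ]
3. ∠FDZ = 99°  [vertical angles at D]
4. ∠RFZ = 53°  [△FDZ]
5. ∠FZR = 63°  [△RFZ]
6. ∠FUR = 117°  [cyclic RUFZ, opposite ∠U+∠Z]

∠FUR = 117°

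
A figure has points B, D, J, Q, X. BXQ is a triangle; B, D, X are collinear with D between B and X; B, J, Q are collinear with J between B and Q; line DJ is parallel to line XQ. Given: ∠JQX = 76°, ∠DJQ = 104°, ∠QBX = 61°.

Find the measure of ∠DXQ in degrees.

1. ∠BQX = 76°  [J on ray QB]
2. ∠BXQ = 43°  [△BXQ]
3. ∠DXQ = 43°  [D on ray XB]

∠DXQ = 43°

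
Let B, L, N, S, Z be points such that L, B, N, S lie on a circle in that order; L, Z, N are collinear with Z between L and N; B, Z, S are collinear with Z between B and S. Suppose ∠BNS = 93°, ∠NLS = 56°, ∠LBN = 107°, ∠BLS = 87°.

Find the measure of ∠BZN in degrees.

∠BZN = 82°

1. ∠NBS = 56°  [same arc NS]
2. ∠BSN = 31°  [△BNS]
3. ∠BLN = 31°  [same arc BN]
4. ∠BNL = 42°  [△LBN]
5. ∠BZN = 82°  [△BZN]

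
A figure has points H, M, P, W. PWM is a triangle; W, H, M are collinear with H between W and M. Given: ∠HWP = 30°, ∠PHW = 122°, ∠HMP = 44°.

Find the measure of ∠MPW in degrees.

1. ∠MWP = 30°  [H on ray WM]
2. ∠PMW = 44°  [H on ray MW]
3. ∠MPW = 106°  [△PWM]

∠MPW = 106°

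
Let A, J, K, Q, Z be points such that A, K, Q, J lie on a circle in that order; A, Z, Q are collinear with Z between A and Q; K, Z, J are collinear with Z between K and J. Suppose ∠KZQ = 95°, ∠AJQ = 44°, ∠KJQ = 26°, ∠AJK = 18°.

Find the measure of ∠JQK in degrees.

1. ∠AQK = 18°  [same arc AK]
2. ∠JKQ = 67°  [△KZQ]
3. ∠JQK = 87°  [△KQJ]

∠JQK = 87°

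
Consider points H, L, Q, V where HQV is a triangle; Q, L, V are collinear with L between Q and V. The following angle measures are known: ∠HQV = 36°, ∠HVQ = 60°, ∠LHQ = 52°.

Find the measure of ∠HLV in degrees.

∠HLV = 88°

1. ∠HQL = 36°  [L on ray QV]
2. ∠HLQ = 92°  [△HQL]
3. ∠HLV = 88°  [linear pair at L on QV]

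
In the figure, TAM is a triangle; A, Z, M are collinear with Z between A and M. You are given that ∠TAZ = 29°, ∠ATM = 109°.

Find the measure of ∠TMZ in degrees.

∠TMZ = 42°

1. ∠MAT = 29°  [Z on ray AM]
2. ∠AMT = 42°  [△TAM]
3. ∠TMZ = 42°  [Z on ray MA]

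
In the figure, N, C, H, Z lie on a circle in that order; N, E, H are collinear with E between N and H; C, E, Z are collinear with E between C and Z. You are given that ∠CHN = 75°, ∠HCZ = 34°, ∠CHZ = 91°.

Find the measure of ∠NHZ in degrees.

∠NHZ = 16°

1. ∠CZN = 75°  [same arc NC]
2. ∠CNZ = 89°  [cyclic NCHZ, opposite ∠N+∠H]
3. ∠NCZ = 16°  [△NCZ]
4. ∠NHZ = 16°  [same arc NZ]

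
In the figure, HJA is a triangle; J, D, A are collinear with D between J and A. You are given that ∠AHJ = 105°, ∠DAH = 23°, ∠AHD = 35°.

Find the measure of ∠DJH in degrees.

∠DJH = 52°

1. ∠HAJ = 23°  [D on ray AJ]
2. ∠AJH = 52°  [△HJA]
3. ∠DJH = 52°  [D on ray JA]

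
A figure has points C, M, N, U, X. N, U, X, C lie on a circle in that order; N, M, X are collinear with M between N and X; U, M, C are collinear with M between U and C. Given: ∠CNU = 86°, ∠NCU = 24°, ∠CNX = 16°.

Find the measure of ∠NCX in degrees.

∠NCX = 94°

1. ∠CUN = 70°  [△NUC]
2. ∠CXN = 70°  [same arc NC]
3. ∠NCX = 94°  [△NXC]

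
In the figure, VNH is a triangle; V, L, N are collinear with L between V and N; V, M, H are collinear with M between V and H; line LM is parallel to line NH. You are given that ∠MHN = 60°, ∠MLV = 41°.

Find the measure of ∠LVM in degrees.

1. ∠NHV = 60°  [M on ray HV]
2. ∠HNV = 41°  [LM∥NH, corresponding at L]
3. ∠HVN = 79°  [△VNH]
4. ∠LVM = 79°  [L on VN, M on VH]

∠LVM = 79°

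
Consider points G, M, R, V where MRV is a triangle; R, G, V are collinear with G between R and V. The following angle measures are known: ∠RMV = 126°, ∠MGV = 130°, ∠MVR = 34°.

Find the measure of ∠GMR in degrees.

1. ∠MRV = 20°  [△MRV]
2. ∠MGR = 50°  [linear pair at G on RV]
3. ∠GRM = 20°  [G on ray RV]
4. ∠GMR = 110°  [△MRG]

∠GMR = 110°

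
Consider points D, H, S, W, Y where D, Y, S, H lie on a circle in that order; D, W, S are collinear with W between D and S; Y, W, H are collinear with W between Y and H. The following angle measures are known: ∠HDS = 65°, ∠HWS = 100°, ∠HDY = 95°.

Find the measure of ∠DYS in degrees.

1. ∠HYS = 65°  [same arc SH]
2. ∠DWY = 100°  [vertical angles at W]
3. ∠HSY = 85°  [cyclic DYSH, opposite ∠D+∠S]
4. ∠SHY = 30°  [△YSH]
5. ∠SWY = 80°  [linear pair at W on DS]
6. ∠SDY = 30°  [same arc YS]
7. ∠DSY = 35°  [△YWS]
8. ∠DYS = 115°  [△DYS]

∠DYS = 115°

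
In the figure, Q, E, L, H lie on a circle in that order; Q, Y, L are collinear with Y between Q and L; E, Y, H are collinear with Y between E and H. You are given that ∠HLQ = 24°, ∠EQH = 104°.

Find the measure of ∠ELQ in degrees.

∠ELQ = 52°

1. ∠HEQ = 24°  [same arc QH]
2. ∠EHQ = 52°  [△QEH]
3. ∠ELQ = 52°  [same arc QE]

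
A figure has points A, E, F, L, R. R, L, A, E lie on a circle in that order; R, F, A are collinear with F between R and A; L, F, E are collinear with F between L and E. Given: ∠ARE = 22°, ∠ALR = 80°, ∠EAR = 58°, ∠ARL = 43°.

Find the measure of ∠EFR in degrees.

1. ∠ALE = 22°  [same arc AE]
2. ∠LAR = 57°  [△RLA]
3. ∠AFL = 101°  [△LFA]
4. ∠EFR = 101°  [vertical angles at F]

∠EFR = 101°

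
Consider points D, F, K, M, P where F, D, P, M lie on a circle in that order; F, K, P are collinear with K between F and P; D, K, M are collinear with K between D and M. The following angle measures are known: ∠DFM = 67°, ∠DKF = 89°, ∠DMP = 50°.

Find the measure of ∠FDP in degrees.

∠FDP = 58°

1. ∠DPM = 113°  [cyclic FDPM, opposite ∠F+∠P]
2. ∠DKP = 91°  [linear pair at K on FP]
3. ∠DFP = 50°  [same arc DP]
4. ∠MDP = 17°  [△DPM]
5. ∠DPF = 72°  [△DKP]
6. ∠FDP = 58°  [△FDP]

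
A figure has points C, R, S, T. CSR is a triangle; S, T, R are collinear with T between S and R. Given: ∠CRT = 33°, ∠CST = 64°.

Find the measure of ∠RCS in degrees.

1. ∠CRS = 33°  [T on ray RS]
2. ∠CSR = 64°  [T on ray SR]
3. ∠RCS = 83°  [△CSR]

∠RCS = 83°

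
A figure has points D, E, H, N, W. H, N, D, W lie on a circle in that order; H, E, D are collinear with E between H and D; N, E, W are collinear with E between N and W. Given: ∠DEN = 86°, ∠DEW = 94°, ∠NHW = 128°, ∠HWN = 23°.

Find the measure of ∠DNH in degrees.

1. ∠HEN = 94°  [linear pair at E on HD]
2. ∠HNW = 29°  [△HNW]
3. ∠HDN = 23°  [same arc HN]
4. ∠DHN = 57°  [△HEN]
5. ∠DNH = 100°  [△HND]

∠DNH = 100°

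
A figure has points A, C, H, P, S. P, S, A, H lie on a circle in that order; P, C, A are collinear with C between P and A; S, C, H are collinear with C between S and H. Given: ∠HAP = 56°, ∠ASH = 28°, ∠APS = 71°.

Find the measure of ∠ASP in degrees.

∠ASP = 84°

1. ∠APH = 28°  [same arc AH]
2. ∠AHP = 96°  [△PAH]
3. ∠ASP = 84°  [cyclic PSAH, opposite ∠S+∠H]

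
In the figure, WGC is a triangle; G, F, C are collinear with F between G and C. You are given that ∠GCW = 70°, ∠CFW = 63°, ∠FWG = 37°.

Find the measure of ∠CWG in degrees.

∠CWG = 84°

1. ∠GFW = 117°  [linear pair at F on GC]
2. ∠FGW = 26°  [△WGF]
3. ∠CGW = 26°  [F on ray GC]
4. ∠CWG = 84°  [△WGC]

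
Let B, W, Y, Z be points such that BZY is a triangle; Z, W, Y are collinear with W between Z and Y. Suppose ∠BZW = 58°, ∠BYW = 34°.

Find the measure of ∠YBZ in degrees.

1. ∠BZY = 58°  [W on ray ZY]
2. ∠BYZ = 34°  [W on ray YZ]
3. ∠YBZ = 88°  [△BZY]

∠YBZ = 88°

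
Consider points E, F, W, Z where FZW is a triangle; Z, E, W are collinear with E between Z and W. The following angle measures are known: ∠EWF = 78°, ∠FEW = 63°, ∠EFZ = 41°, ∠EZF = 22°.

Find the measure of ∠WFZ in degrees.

1. ∠FWZ = 78°  [E on ray WZ]
2. ∠FZW = 22°  [E on ray ZW]
3. ∠WFZ = 80°  [△FZW]

∠WFZ = 80°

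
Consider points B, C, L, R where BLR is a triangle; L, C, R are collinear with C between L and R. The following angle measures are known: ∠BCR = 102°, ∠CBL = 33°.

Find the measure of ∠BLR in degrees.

∠BLR = 69°

1. ∠BCL = 78°  [linear pair at C on LR]
2. ∠BLC = 69°  [△BLC]
3. ∠BLR = 69°  [C on ray LR]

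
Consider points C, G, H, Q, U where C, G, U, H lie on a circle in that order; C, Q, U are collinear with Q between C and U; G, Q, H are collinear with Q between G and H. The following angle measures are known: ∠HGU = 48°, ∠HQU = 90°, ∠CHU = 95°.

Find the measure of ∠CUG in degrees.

∠CUG = 42°

1. ∠HCU = 48°  [same arc UH]
2. ∠CQH = 90°  [linear pair at Q on CU]
3. ∠CHG = 42°  [△CQH]
4. ∠CUG = 42°  [same arc CG]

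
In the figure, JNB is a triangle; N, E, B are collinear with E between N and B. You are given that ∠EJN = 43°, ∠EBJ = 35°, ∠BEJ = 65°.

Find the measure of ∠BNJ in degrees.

∠BNJ = 22°

1. ∠JEN = 115°  [linear pair at E on NB]
2. ∠ENJ = 22°  [△JNE]
3. ∠BNJ = 22°  [E on ray NB]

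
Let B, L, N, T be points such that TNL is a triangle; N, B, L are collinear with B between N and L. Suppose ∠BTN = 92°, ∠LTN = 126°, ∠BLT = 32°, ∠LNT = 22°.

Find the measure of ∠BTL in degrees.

1. ∠BNT = 22°  [B on ray NL]
2. ∠NBT = 66°  [△TNB]
3. ∠LBT = 114°  [linear pair at B on NL]
4. ∠BTL = 34°  [△TBL]

∠BTL = 34°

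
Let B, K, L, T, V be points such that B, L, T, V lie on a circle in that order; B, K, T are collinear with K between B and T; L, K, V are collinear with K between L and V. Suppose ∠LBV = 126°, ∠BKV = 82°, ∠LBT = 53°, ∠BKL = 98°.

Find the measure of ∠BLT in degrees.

1. ∠LTV = 54°  [cyclic BLTV, opposite ∠B+∠T]
2. ∠LKT = 82°  [vertical angles at K]
3. ∠LVT = 53°  [same arc LT]
4. ∠TLV = 73°  [△LTV]
5. ∠BTL = 25°  [△LKT]
6. ∠BLT = 102°  [△BLT]

∠BLT = 102°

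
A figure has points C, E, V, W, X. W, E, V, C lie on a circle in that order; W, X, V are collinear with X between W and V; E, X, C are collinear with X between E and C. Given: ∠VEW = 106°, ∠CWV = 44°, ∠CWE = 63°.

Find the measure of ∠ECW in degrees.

1. ∠VCW = 74°  [cyclic WEVC, opposite ∠E+∠C]
2. ∠CVW = 62°  [△WVC]
3. ∠CEW = 62°  [same arc WC]
4. ∠ECW = 55°  [△WEC]

∠ECW = 55°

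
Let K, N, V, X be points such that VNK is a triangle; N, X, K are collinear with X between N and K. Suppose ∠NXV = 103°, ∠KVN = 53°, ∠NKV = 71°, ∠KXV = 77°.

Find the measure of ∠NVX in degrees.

1. ∠KNV = 56°  [△VNK]
2. ∠VNX = 56°  [X on ray NK]
3. ∠NVX = 21°  [△VNX]

∠NVX = 21°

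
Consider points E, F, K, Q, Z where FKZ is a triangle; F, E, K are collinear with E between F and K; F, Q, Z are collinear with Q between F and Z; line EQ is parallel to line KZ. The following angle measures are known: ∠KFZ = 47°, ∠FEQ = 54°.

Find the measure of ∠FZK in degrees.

1. ∠EFQ = 47°  [E on FK, Q on FZ]
2. ∠EQF = 79°  [△FEQ]
3. ∠FZK = 79°  [EQ∥KZ, corresponding at Q]

∠FZK = 79°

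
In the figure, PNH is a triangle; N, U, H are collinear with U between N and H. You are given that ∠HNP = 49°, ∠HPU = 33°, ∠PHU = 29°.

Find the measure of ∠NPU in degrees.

∠NPU = 69°

1. ∠PNU = 49°  [U on ray NH]
2. ∠HUP = 118°  [△PUH]
3. ∠NUP = 62°  [linear pair at U on NH]
4. ∠NPU = 69°  [△PNU]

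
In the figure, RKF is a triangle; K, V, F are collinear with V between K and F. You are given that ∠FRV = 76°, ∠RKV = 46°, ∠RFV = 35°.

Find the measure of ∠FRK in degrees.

1. ∠FKR = 46°  [V on ray KF]
2. ∠KFR = 35°  [V on ray FK]
3. ∠FRK = 99°  [△RKF]

∠FRK = 99°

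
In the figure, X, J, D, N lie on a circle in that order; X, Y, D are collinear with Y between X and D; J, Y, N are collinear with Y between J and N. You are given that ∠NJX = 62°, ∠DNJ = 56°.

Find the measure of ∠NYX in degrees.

∠NYX = 118°

1. ∠NDX = 62°  [same arc XN]
2. ∠DYN = 62°  [△DYN]
3. ∠NYX = 118°  [linear pair at Y on XD]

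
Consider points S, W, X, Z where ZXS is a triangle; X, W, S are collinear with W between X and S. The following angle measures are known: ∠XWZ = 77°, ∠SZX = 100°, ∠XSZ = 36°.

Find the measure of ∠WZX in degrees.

1. ∠SXZ = 44°  [△ZXS]
2. ∠WXZ = 44°  [W on ray XS]
3. ∠WZX = 59°  [△ZXW]

∠WZX = 59°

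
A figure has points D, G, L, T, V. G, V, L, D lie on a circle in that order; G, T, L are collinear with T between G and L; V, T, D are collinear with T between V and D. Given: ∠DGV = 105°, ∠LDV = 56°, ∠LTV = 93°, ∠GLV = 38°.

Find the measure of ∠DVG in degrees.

∠DVG = 37°

1. ∠LGV = 56°  [same arc VL]
2. ∠GTV = 87°  [linear pair at T on GL]
3. ∠DVG = 37°  [△GTV]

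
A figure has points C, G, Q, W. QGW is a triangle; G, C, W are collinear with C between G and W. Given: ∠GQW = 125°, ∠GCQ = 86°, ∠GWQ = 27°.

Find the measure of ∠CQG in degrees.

∠CQG = 66°

1. ∠QGW = 28°  [△QGW]
2. ∠CGQ = 28°  [C on ray GW]
3. ∠CQG = 66°  [△QGC]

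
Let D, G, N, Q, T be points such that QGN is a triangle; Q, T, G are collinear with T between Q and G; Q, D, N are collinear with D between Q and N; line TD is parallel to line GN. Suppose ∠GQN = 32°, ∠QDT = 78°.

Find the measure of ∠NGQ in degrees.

1. ∠DQT = 32°  [T on QG, D on QN]
2. ∠DTQ = 70°  [△QTD]
3. ∠NGQ = 70°  [TD∥GN, corresponding at T]

∠NGQ = 70°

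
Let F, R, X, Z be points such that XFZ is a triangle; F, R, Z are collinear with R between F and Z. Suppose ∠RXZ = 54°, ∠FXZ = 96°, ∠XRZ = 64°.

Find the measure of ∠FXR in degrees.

1. ∠RZX = 62°  [△XRZ]
2. ∠FRX = 116°  [linear pair at R on FZ]
3. ∠FZX = 62°  [R on ray ZF]
4. ∠XFZ = 22°  [△XFZ]
5. ∠RFX = 22°  [R on ray FZ]
6. ∠FXR = 42°  [△XFR]

∠FXR = 42°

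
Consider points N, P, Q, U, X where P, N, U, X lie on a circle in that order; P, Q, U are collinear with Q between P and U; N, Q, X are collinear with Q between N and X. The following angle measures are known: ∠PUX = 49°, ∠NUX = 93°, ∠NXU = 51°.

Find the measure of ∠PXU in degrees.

∠PXU = 95°

1. ∠UNX = 36°  [△NUX]
2. ∠UPX = 36°  [same arc UX]
3. ∠PXU = 95°  [△PUX]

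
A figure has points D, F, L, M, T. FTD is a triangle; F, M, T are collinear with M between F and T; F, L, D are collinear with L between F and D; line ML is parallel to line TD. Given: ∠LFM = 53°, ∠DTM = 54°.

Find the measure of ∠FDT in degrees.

∠FDT = 73°

1. ∠DFT = 53°  [M on FT, L on FD]
2. ∠DTF = 54°  [M on ray TF]
3. ∠FDT = 73°  [△FTD]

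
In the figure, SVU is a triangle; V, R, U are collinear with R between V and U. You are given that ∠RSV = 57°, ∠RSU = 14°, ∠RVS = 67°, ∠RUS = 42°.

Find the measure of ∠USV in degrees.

1. ∠SVU = 67°  [R on ray VU]
2. ∠SUV = 42°  [R on ray UV]
3. ∠USV = 71°  [△SVU]

∠USV = 71°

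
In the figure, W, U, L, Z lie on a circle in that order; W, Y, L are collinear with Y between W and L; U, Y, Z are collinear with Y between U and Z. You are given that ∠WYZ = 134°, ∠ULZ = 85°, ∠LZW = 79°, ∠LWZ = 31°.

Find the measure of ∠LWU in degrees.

1. ∠LYU = 134°  [vertical angles at Y]
2. ∠LUW = 101°  [cyclic WULZ, opposite ∠U+∠Z]
3. ∠LUZ = 31°  [same arc LZ]
4. ∠ULW = 15°  [△UYL]
5. ∠LWU = 64°  [△WUL]

∠LWU = 64°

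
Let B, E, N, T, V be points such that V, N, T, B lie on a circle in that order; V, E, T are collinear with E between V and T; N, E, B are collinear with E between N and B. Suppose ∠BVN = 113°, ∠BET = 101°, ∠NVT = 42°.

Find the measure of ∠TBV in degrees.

1. ∠BTN = 67°  [cyclic VNTB, opposite ∠V+∠T]
2. ∠NBT = 42°  [same arc NT]
3. ∠BNT = 71°  [△NTB]
4. ∠BTV = 37°  [△TEB]
5. ∠BVT = 71°  [same arc TB]
6. ∠TBV = 72°  [△VTB]

∠TBV = 72°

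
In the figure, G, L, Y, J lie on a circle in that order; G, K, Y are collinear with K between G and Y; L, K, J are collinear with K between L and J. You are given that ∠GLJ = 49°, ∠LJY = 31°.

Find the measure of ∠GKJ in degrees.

1. ∠GYJ = 49°  [same arc GJ]
2. ∠JKY = 100°  [△YKJ]
3. ∠GKJ = 80°  [linear pair at K on GY]

∠GKJ = 80°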